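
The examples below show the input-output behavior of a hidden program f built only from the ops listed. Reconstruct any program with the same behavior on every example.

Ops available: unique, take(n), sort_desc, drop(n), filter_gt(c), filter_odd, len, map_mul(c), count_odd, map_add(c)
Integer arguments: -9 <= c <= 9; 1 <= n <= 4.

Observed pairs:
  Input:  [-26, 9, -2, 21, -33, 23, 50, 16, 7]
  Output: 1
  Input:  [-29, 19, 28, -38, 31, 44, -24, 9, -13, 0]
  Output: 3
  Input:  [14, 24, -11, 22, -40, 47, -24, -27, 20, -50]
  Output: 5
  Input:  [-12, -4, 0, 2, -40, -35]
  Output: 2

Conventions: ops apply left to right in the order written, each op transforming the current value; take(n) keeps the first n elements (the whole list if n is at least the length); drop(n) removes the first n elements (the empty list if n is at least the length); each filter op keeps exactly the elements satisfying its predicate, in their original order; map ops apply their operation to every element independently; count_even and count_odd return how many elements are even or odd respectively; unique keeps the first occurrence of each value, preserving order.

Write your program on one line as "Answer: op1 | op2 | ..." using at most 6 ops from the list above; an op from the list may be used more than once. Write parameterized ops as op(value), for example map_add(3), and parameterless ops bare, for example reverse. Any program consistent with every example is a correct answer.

map_mul(-8) | map_add(-9) | drop(2) | filter_gt(7) | map_mul(5) | count_odd

Check, running the answer program on each example:
  [-26, 9, -2, 21, -33, 23, 50, 16, 7] -> [208, -72, 16, -168, 264, -184, -400, -128, -56] -> [199, -81, 7, -177, 255, -193, -409, -137, -65] -> [7, -177, 255, -193, -409, -137, -65] -> [255] -> [1275] -> 1
  [-29, 19, 28, -38, 31, 44, -24, 9, -13, 0] -> [232, -152, -224, 304, -248, -352, 192, -72, 104, 0] -> [223, -161, -233, 295, -257, -361, 183, -81, 95, -9] -> [-233, 295, -257, -361, 183, -81, 95, -9] -> [295, 183, 95] -> [1475, 915, 475] -> 3
  [14, 24, -11, 22, -40, 47, -24, -27, 20, -50] -> [-112, -192, 88, -176, 320, -376, 192, 216, -160, 400] -> [-121, -201, 79, -185, 311, -385, 183, 207, -169, 391] -> [79, -185, 311, -385, 183, 207, -169, 391] -> [79, 311, 183, 207, 391] -> [395, 1555, 915, 1035, 1955] -> 5
  [-12, -4, 0, 2, -40, -35] -> [96, 32, 0, -16, 320, 280] -> [87, 23, -9, -25, 311, 271] -> [-9, -25, 311, 271] -> [311, 271] -> [1555, 1355] -> 2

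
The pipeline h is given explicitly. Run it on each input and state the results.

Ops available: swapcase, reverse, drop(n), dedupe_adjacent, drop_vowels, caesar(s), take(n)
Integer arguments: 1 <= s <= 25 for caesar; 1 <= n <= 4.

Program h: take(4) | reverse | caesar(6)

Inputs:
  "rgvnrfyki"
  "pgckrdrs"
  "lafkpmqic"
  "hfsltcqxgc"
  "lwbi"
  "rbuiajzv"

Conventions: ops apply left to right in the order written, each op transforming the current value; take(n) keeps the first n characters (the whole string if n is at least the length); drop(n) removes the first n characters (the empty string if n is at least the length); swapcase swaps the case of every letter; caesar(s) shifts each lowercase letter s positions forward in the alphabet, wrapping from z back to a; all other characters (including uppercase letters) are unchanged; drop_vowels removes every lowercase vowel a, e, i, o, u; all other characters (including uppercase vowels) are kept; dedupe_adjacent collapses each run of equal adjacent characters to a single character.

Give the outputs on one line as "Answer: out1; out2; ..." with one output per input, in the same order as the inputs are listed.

"tbmx"; "qimv"; "qlgr"; "ryln"; "ohcr"; "oahx"

Execution, op by op:
  "rgvnrfyki" -> "rgvn" -> "nvgr" -> "tbmx"
  "pgckrdrs" -> "pgck" -> "kcgp" -> "qimv"
  "lafkpmqic" -> "lafk" -> "kfal" -> "qlgr"
  "hfsltcqxgc" -> "hfsl" -> "lsfh" -> "ryln"
  "lwbi" -> "lwbi" -> "ibwl" -> "ohcr"
  "rbuiajzv" -> "rbui" -> "iubr" -> "oahx"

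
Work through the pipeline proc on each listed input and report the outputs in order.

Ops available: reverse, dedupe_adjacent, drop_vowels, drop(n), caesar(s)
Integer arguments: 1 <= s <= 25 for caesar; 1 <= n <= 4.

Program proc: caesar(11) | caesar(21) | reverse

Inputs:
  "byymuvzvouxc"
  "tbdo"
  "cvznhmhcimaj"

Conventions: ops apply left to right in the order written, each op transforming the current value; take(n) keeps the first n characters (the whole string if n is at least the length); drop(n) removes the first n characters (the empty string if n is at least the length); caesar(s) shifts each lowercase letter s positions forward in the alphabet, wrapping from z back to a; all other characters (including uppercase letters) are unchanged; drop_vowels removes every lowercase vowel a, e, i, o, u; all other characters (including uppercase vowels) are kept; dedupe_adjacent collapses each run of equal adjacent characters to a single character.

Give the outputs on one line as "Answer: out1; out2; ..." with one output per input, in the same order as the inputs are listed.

"idaubfbaseeh"; "ujhz"; "pgsoinsntfbi"

Execution, op by op:
  "byymuvzvouxc" -> "mjjxfgkgzfin" -> "heesabfbuadi" -> "idaubfbaseeh"
  "tbdo" -> "emoz" -> "zhju" -> "ujhz"
  "cvznhmhcimaj" -> "ngkysxsntxlu" -> "ibftnsniosgp" -> "pgsoinsntfbi"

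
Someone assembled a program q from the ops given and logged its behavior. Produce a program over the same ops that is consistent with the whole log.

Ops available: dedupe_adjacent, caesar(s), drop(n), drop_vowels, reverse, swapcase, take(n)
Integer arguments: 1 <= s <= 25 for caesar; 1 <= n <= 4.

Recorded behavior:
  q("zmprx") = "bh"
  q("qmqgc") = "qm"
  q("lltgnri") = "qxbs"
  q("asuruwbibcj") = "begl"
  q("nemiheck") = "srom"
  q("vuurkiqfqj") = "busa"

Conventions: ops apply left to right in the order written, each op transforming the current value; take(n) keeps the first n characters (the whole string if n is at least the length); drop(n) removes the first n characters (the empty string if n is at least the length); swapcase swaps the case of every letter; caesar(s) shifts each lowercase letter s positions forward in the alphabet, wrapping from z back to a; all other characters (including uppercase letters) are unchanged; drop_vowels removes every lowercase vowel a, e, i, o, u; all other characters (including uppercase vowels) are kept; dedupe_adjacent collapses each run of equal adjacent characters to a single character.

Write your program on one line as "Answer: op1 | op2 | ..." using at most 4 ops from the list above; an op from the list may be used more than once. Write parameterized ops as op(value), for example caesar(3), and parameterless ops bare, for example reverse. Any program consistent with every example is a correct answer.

caesar(10) | drop(2) | drop(1) | take(4)

Check, running the answer program on each example:
  "zmprx" -> "jwzbh" -> "zbh" -> "bh" -> "bh"
  "qmqgc" -> "awaqm" -> "aqm" -> "qm" -> "qm"
  "lltgnri" -> "vvdqxbs" -> "dqxbs" -> "qxbs" -> "qxbs"
  "asuruwbibcj" -> "kcebeglslmt" -> "ebeglslmt" -> "beglslmt" -> "begl"
  "nemiheck" -> "xowsromu" -> "wsromu" -> "sromu" -> "srom"
  "vuurkiqfqj" -> "feebusapat" -> "ebusapat" -> "busapat" -> "busa"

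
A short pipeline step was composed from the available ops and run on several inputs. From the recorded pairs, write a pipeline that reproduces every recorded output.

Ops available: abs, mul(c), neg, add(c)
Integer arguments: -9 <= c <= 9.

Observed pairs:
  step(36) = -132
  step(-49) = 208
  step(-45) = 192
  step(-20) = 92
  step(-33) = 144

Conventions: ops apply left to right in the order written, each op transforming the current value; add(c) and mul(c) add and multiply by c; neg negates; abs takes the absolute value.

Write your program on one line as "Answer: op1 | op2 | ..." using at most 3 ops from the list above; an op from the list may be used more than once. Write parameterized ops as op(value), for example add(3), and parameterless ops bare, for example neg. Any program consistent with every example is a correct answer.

add(4) | add(-7) | mul(-4)

Check, running the answer program on each example:
  36 -> 40 -> 33 -> -132
  -49 -> -45 -> -52 -> 208
  -45 -> -41 -> -48 -> 192
  -20 -> -16 -> -23 -> 92
  -33 -> -29 -> -36 -> 144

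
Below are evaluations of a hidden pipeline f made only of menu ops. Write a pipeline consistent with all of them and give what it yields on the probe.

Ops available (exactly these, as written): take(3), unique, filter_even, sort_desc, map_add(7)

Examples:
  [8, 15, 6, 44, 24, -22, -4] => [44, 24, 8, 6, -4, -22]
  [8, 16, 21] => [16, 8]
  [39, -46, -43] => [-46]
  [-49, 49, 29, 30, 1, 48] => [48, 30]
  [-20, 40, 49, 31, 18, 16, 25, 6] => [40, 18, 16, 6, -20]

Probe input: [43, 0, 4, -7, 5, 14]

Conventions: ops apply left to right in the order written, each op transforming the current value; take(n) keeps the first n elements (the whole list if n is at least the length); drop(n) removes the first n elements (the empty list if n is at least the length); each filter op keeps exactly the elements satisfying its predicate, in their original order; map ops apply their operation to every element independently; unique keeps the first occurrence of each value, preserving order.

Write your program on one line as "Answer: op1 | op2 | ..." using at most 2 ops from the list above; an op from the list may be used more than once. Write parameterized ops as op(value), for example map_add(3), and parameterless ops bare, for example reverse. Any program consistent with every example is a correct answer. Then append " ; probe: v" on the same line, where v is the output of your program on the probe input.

filter_even | sort_desc ; probe: [14, 4, 0]

Check, running the answer program on each example:
  [8, 15, 6, 44, 24, -22, -4] -> [8, 6, 44, 24, -22, -4] -> [44, 24, 8, 6, -4, -22]
  [8, 16, 21] -> [8, 16] -> [16, 8]
  [39, -46, -43] -> [-46] -> [-46]
  [-49, 49, 29, 30, 1, 48] -> [30, 48] -> [48, 30]
  [-20, 40, 49, 31, 18, 16, 25, 6] -> [-20, 40, 18, 16, 6] -> [40, 18, 16, 6, -20]
  probe: [43, 0, 4, -7, 5, 14] -> [0, 4, 14] -> [14, 4, 0]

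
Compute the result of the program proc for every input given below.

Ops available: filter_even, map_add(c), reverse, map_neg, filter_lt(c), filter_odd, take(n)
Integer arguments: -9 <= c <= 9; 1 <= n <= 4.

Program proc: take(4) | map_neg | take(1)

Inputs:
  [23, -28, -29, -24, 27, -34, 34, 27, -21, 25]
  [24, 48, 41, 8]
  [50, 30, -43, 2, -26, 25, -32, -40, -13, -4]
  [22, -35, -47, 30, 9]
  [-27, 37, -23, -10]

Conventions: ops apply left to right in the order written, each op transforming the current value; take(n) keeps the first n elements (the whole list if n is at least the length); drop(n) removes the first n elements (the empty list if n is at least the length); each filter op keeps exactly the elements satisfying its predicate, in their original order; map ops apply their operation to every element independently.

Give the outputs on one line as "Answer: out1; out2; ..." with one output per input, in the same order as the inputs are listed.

[-23]; [-24]; [-50]; [-22]; [27]

Execution, op by op:
  [23, -28, -29, -24, 27, -34, 34, 27, -21, 25] -> [23, -28, -29, -24] -> [-23, 28, 29, 24] -> [-23]
  [24, 48, 41, 8] -> [24, 48, 41, 8] -> [-24, -48, -41, -8] -> [-24]
  [50, 30, -43, 2, -26, 25, -32, -40, -13, -4] -> [50, 30, -43, 2] -> [-50, -30, 43, -2] -> [-50]
  [22, -35, -47, 30, 9] -> [22, -35, -47, 30] -> [-22, 35, 47, -30] -> [-22]
  [-27, 37, -23, -10] -> [-27, 37, -23, -10] -> [27, -37, 23, 10] -> [27]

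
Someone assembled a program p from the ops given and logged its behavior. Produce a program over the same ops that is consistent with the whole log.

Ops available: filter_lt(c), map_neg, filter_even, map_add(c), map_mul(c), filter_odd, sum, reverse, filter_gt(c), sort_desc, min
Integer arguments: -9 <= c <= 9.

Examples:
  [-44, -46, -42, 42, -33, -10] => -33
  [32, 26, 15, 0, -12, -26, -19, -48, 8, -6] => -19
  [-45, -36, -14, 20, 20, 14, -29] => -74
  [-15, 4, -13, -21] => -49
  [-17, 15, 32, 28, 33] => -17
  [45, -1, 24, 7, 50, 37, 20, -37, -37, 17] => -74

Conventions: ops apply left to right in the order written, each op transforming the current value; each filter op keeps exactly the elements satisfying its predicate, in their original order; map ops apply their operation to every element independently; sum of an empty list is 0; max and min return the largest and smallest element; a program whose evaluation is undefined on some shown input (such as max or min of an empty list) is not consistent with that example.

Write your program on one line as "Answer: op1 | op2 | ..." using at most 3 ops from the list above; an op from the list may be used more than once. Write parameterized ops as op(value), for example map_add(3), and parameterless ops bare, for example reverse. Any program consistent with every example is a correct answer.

filter_lt(-7) | filter_odd | sum

Check, running the answer program on each example:
  [-44, -46, -42, 42, -33, -10] -> [-44, -46, -42, -33, -10] -> [-33] -> -33
  [32, 26, 15, 0, -12, -26, -19, -48, 8, -6] -> [-12, -26, -19, -48] -> [-19] -> -19
  [-45, -36, -14, 20, 20, 14, -29] -> [-45, -36, -14, -29] -> [-45, -29] -> -74
  [-15, 4, -13, -21] -> [-15, -13, -21] -> [-15, -13, -21] -> -49
  [-17, 15, 32, 28, 33] -> [-17] -> [-17] -> -17
  [45, -1, 24, 7, 50, 37, 20, -37, -37, 17] -> [-37, -37] -> [-37, -37] -> -74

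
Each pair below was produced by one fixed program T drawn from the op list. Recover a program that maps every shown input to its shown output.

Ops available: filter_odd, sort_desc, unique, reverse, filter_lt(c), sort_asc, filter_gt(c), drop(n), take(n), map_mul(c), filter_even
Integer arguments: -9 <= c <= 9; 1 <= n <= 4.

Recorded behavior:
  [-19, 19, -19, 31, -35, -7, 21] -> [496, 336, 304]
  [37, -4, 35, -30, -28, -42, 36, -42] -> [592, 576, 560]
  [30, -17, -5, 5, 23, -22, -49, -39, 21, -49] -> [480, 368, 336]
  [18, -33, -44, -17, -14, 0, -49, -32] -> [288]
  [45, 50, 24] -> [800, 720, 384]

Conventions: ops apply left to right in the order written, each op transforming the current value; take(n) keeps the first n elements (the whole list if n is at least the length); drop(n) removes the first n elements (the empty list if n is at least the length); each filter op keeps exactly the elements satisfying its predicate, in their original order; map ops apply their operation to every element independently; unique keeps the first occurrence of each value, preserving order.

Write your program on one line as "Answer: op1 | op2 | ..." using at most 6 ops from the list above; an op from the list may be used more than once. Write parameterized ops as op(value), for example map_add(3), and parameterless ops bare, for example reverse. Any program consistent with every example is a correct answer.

filter_gt(8) | reverse | map_mul(8) | map_mul(2) | sort_desc

Check, running the answer program on each example:
  [-19, 19, -19, 31, -35, -7, 21] -> [19, 31, 21] -> [21, 31, 19] -> [168, 248, 152] -> [336, 496, 304] -> [496, 336, 304]
  [37, -4, 35, -30, -28, -42, 36, -42] -> [37, 35, 36] -> [36, 35, 37] -> [288, 280, 296] -> [576, 560, 592] -> [592, 576, 560]
  [30, -17, -5, 5, 23, -22, -49, -39, 21, -49] -> [30, 23, 21] -> [21, 23, 30] -> [168, 184, 240] -> [336, 368, 480] -> [480, 368, 336]
  [18, -33, -44, -17, -14, 0, -49, -32] -> [18] -> [18] -> [144] -> [288] -> [288]
  [45, 50, 24] -> [45, 50, 24] -> [24, 50, 45] -> [192, 400, 360] -> [384, 800, 720] -> [800, 720, 384]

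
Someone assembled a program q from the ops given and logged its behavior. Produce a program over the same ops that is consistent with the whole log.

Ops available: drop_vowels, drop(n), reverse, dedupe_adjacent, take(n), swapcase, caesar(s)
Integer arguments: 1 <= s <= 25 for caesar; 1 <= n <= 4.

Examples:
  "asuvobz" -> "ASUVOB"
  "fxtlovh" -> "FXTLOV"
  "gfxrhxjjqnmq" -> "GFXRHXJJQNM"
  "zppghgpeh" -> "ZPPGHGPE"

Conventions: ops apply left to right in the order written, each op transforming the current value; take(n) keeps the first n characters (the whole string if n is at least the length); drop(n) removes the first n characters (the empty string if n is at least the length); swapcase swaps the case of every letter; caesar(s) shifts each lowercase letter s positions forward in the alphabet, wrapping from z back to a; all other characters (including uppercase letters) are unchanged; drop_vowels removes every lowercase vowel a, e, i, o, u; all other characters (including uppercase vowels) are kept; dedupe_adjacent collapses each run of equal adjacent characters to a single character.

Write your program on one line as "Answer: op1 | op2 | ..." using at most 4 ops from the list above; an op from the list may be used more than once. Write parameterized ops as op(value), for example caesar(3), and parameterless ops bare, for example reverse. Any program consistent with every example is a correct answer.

reverse | swapcase | drop(1) | reverse

Check, running the answer program on each example:
  "asuvobz" -> "zbovusa" -> "ZBOVUSA" -> "BOVUSA" -> "ASUVOB"
  "fxtlovh" -> "hvoltxf" -> "HVOLTXF" -> "VOLTXF" -> "FXTLOV"
  "gfxrhxjjqnmq" -> "qmnqjjxhrxfg" -> "QMNQJJXHRXFG" -> "MNQJJXHRXFG" -> "GFXRHXJJQNM"
  "zppghgpeh" -> "hepghgppz" -> "HEPGHGPPZ" -> "EPGHGPPZ" -> "ZPPGHGPE"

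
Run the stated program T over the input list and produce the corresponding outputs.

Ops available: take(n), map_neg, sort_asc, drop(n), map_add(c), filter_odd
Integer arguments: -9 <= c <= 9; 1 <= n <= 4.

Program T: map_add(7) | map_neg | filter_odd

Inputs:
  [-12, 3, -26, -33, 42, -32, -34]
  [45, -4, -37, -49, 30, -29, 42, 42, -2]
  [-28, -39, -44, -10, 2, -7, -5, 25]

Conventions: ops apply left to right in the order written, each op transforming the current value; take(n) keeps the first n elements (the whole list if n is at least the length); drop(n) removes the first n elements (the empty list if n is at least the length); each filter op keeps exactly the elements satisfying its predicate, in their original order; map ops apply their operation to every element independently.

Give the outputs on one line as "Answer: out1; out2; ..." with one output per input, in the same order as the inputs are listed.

Execution, op by op:
  [-12, 3, -26, -33, 42, -32, -34] -> [-5, 10, -19, -26, 49, -25, -27] -> [5, -10, 19, 26, -49, 25, 27] -> [5, 19, -49, 25, 27]
  [45, -4, -37, -49, 30, -29, 42, 42, -2] -> [52, 3, -30, -42, 37, -22, 49, 49, 5] -> [-52, -3, 30, 42, -37, 22, -49, -49, -5] -> [-3, -37, -49, -49, -5]
  [-28, -39, -44, -10, 2, -7, -5, 25] -> [-21, -32, -37, -3, 9, 0, 2, 32] -> [21, 32, 37, 3, -9, 0, -2, -32] -> [21, 37, 3, -9]

[5, 19, -49, 25, 27]; [-3, -37, -49, -49, -5]; [21, 37, 3, -9]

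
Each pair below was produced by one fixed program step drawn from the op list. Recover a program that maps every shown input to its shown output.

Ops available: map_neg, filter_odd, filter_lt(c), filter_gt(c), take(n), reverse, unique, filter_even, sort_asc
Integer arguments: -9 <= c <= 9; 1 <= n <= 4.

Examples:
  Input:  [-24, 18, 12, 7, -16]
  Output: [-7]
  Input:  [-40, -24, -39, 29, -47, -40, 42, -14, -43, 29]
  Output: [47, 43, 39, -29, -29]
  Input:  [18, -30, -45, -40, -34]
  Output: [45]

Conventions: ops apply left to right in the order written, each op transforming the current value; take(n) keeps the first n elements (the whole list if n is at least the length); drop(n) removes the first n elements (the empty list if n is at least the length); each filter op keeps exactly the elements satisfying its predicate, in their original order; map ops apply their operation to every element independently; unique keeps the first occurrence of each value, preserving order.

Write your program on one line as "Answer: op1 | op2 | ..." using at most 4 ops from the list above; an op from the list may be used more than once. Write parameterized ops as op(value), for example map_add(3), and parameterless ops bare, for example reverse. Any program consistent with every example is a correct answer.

filter_odd | sort_asc | map_neg

Check, running the answer program on each example:
  [-24, 18, 12, 7, -16] -> [7] -> [7] -> [-7]
  [-40, -24, -39, 29, -47, -40, 42, -14, -43, 29] -> [-39, 29, -47, -43, 29] -> [-47, -43, -39, 29, 29] -> [47, 43, 39, -29, -29]
  [18, -30, -45, -40, -34] -> [-45] -> [-45] -> [45]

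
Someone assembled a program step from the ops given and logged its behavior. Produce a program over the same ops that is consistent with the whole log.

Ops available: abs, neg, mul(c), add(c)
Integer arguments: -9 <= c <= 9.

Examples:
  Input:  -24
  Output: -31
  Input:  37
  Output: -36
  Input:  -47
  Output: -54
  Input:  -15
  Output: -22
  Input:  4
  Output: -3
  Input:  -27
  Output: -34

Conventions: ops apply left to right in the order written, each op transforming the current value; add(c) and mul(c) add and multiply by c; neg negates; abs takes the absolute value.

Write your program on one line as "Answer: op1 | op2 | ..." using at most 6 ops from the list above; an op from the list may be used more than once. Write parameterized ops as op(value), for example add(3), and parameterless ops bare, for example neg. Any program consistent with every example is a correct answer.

neg | add(4) | abs | neg | add(-3)

Check, running the answer program on each example:
  -24 -> 24 -> 28 -> 28 -> -28 -> -31
  37 -> -37 -> -33 -> 33 -> -33 -> -36
  -47 -> 47 -> 51 -> 51 -> -51 -> -54
  -15 -> 15 -> 19 -> 19 -> -19 -> -22
  4 -> -4 -> 0 -> 0 -> 0 -> -3
  -27 -> 27 -> 31 -> 31 -> -31 -> -34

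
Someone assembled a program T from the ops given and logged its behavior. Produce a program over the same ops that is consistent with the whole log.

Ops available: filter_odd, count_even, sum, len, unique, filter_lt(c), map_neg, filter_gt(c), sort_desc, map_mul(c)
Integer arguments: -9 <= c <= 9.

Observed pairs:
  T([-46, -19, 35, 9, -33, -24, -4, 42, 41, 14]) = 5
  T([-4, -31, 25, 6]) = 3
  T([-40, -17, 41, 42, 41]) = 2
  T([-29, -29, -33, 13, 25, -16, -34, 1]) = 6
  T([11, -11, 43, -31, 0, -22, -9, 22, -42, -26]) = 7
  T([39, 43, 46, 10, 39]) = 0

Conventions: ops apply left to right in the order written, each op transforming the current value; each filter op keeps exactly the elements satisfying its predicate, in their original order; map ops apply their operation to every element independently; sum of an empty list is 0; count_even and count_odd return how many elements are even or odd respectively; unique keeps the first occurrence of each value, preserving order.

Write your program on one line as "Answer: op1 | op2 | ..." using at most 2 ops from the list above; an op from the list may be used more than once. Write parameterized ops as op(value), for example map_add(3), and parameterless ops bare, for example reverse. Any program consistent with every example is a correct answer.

filter_lt(9) | len

Check, running the answer program on each example:
  [-46, -19, 35, 9, -33, -24, -4, 42, 41, 14] -> [-46, -19, -33, -24, -4] -> 5
  [-4, -31, 25, 6] -> [-4, -31, 6] -> 3
  [-40, -17, 41, 42, 41] -> [-40, -17] -> 2
  [-29, -29, -33, 13, 25, -16, -34, 1] -> [-29, -29, -33, -16, -34, 1] -> 6
  [11, -11, 43, -31, 0, -22, -9, 22, -42, -26] -> [-11, -31, 0, -22, -9, -42, -26] -> 7
  [39, 43, 46, 10, 39] -> [] -> 0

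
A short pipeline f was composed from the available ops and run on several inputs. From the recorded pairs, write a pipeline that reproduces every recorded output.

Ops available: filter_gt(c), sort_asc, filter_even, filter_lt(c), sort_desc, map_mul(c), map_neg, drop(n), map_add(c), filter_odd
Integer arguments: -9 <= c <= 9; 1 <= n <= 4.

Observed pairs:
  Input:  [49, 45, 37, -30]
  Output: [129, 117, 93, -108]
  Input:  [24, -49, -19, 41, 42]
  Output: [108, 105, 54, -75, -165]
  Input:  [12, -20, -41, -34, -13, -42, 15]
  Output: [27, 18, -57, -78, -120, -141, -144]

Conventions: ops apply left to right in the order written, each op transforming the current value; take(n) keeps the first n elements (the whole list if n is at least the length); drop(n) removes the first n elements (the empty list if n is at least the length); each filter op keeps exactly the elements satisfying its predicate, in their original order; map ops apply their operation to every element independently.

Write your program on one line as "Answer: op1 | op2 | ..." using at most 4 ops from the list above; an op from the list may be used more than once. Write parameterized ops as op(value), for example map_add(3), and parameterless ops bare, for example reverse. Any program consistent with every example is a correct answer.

map_add(-8) | sort_desc | map_mul(3) | map_add(6)

Check, running the answer program on each example:
  [49, 45, 37, -30] -> [41, 37, 29, -38] -> [41, 37, 29, -38] -> [123, 111, 87, -114] -> [129, 117, 93, -108]
  [24, -49, -19, 41, 42] -> [16, -57, -27, 33, 34] -> [34, 33, 16, -27, -57] -> [102, 99, 48, -81, -171] -> [108, 105, 54, -75, -165]
  [12, -20, -41, -34, -13, -42, 15] -> [4, -28, -49, -42, -21, -50, 7] -> [7, 4, -21, -28, -42, -49, -50] -> [21, 12, -63, -84, -126, -147, -150] -> [27, 18, -57, -78, -120, -141, -144]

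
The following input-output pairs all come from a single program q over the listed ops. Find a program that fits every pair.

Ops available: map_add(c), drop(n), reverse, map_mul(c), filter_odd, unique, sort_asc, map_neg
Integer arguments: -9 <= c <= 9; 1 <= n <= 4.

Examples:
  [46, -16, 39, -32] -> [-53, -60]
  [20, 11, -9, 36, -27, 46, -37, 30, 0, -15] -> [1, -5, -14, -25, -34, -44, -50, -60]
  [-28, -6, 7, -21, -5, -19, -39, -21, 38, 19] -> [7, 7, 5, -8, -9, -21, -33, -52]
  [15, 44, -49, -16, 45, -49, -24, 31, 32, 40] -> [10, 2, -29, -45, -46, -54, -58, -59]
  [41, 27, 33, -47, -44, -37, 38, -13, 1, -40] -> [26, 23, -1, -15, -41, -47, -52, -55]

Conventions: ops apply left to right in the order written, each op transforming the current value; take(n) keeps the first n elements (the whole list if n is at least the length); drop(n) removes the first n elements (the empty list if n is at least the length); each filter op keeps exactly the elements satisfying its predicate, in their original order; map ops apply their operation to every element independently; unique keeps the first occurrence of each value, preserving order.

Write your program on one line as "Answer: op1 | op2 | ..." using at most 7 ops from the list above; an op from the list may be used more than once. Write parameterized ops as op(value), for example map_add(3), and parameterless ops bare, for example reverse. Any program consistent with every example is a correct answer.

map_add(6) | sort_asc | drop(1) | map_add(8) | map_neg | drop(1)

Check, running the answer program on each example:
  [46, -16, 39, -32] -> [52, -10, 45, -26] -> [-26, -10, 45, 52] -> [-10, 45, 52] -> [-2, 53, 60] -> [2, -53, -60] -> [-53, -60]
  [20, 11, -9, 36, -27, 46, -37, 30, 0, -15] -> [26, 17, -3, 42, -21, 52, -31, 36, 6, -9] -> [-31, -21, -9, -3, 6, 17, 26, 36, 42, 52] -> [-21, -9, -3, 6, 17, 26, 36, 42, 52] -> [-13, -1, 5, 14, 25, 34, 44, 50, 60] -> [13, 1, -5, -14, -25, -34, -44, -50, -60] -> [1, -5, -14, -25, -34, -44, -50, -60]
  [-28, -6, 7, -21, -5, -19, -39, -21, 38, 19] -> [-22, 0, 13, -15, 1, -13, -33, -15, 44, 25] -> [-33, -22, -15, -15, -13, 0, 1, 13, 25, 44] -> [-22, -15, -15, -13, 0, 1, 13, 25, 44] -> [-14, -7, -7, -5, 8, 9, 21, 33, 52] -> [14, 7, 7, 5, -8, -9, -21, -33, -52] -> [7, 7, 5, -8, -9, -21, -33, -52]
  [15, 44, -49, -16, 45, -49, -24, 31, 32, 40] -> [21, 50, -43, -10, 51, -43, -18, 37, 38, 46] -> [-43, -43, -18, -10, 21, 37, 38, 46, 50, 51] -> [-43, -18, -10, 21, 37, 38, 46, 50, 51] -> [-35, -10, -2, 29, 45, 46, 54, 58, 59] -> [35, 10, 2, -29, -45, -46, -54, -58, -59] -> [10, 2, -29, -45, -46, -54, -58, -59]
  [41, 27, 33, -47, -44, -37, 38, -13, 1, -40] -> [47, 33, 39, -41, -38, -31, 44, -7, 7, -34] -> [-41, -38, -34, -31, -7, 7, 33, 39, 44, 47] -> [-38, -34, -31, -7, 7, 33, 39, 44, 47] -> [-30, -26, -23, 1, 15, 41, 47, 52, 55] -> [30, 26, 23, -1, -15, -41, -47, -52, -55] -> [26, 23, -1, -15, -41, -47, -52, -55]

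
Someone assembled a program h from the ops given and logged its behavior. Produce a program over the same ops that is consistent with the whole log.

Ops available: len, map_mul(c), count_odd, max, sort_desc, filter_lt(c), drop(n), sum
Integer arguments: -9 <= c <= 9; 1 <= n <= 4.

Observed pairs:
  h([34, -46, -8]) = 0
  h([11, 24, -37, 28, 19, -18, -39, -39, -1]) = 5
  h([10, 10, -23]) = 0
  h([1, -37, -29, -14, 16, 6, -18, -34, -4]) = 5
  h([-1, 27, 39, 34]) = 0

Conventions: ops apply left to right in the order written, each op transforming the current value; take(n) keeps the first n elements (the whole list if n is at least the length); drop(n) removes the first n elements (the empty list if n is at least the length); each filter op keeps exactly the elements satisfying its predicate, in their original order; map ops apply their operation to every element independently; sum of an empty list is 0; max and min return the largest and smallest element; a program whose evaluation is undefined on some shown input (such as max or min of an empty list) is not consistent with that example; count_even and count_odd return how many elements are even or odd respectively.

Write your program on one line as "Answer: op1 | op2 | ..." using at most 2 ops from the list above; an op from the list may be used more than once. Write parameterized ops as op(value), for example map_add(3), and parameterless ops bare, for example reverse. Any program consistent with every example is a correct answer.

drop(4) | len

Check, running the answer program on each example:
  [34, -46, -8] -> [] -> 0
  [11, 24, -37, 28, 19, -18, -39, -39, -1] -> [19, -18, -39, -39, -1] -> 5
  [10, 10, -23] -> [] -> 0
  [1, -37, -29, -14, 16, 6, -18, -34, -4] -> [16, 6, -18, -34, -4] -> 5
  [-1, 27, 39, 34] -> [] -> 0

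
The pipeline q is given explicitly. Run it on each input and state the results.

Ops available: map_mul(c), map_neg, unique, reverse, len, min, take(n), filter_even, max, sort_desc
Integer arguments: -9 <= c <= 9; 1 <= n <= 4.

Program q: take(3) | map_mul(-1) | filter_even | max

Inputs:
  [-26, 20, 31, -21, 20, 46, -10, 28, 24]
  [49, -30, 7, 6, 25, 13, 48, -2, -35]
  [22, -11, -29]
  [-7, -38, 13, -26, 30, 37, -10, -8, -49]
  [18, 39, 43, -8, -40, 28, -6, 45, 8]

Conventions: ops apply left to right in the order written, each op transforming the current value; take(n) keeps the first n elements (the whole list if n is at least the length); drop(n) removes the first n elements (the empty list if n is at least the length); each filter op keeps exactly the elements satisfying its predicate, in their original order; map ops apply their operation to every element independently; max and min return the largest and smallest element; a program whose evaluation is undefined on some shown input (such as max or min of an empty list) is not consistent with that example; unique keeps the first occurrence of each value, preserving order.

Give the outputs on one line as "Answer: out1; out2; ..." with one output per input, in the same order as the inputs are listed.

Execution, op by op:
  [-26, 20, 31, -21, 20, 46, -10, 28, 24] -> [-26, 20, 31] -> [26, -20, -31] -> [26, -20] -> 26
  [49, -30, 7, 6, 25, 13, 48, -2, -35] -> [49, -30, 7] -> [-49, 30, -7] -> [30] -> 30
  [22, -11, -29] -> [22, -11, -29] -> [-22, 11, 29] -> [-22] -> -22
  [-7, -38, 13, -26, 30, 37, -10, -8, -49] -> [-7, -38, 13] -> [7, 38, -13] -> [38] -> 38
  [18, 39, 43, -8, -40, 28, -6, 45, 8] -> [18, 39, 43] -> [-18, -39, -43] -> [-18] -> -18

26; 30; -22; 38; -18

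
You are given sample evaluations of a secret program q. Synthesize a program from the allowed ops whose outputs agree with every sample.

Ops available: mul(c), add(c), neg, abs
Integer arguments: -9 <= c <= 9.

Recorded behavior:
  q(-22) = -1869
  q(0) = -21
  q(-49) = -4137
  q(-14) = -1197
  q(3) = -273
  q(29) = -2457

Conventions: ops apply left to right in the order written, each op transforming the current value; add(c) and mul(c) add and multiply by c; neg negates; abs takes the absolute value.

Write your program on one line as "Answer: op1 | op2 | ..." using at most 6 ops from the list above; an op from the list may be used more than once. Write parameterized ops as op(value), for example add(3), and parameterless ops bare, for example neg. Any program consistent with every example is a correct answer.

abs | mul(2) | mul(6) | add(3) | neg | mul(7)

Check, running the answer program on each example:
  -22 -> 22 -> 44 -> 264 -> 267 -> -267 -> -1869
  0 -> 0 -> 0 -> 0 -> 3 -> -3 -> -21
  -49 -> 49 -> 98 -> 588 -> 591 -> -591 -> -4137
  -14 -> 14 -> 28 -> 168 -> 171 -> -171 -> -1197
  3 -> 3 -> 6 -> 36 -> 39 -> -39 -> -273
  29 -> 29 -> 58 -> 348 -> 351 -> -351 -> -2457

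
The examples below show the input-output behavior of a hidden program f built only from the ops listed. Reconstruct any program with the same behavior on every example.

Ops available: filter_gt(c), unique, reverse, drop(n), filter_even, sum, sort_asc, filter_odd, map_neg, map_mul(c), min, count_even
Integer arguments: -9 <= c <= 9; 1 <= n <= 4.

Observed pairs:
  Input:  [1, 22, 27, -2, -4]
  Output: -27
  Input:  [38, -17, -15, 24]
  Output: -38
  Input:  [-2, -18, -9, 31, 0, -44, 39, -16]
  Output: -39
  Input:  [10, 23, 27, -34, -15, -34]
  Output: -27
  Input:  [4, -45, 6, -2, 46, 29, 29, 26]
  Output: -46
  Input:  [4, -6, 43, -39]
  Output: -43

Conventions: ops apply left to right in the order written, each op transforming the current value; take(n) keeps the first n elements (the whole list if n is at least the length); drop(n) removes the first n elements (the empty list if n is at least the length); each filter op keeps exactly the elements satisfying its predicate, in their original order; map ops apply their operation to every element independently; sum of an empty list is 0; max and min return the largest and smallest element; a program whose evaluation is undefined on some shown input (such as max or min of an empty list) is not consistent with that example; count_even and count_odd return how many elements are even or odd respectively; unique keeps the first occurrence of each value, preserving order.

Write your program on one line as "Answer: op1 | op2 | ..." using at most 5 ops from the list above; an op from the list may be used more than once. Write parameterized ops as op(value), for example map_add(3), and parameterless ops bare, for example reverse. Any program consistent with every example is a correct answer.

filter_gt(-6) | map_neg | reverse | min

Check, running the answer program on each example:
  [1, 22, 27, -2, -4] -> [1, 22, 27, -2, -4] -> [-1, -22, -27, 2, 4] -> [4, 2, -27, -22, -1] -> -27
  [38, -17, -15, 24] -> [38, 24] -> [-38, -24] -> [-24, -38] -> -38
  [-2, -18, -9, 31, 0, -44, 39, -16] -> [-2, 31, 0, 39] -> [2, -31, 0, -39] -> [-39, 0, -31, 2] -> -39
  [10, 23, 27, -34, -15, -34] -> [10, 23, 27] -> [-10, -23, -27] -> [-27, -23, -10] -> -27
  [4, -45, 6, -2, 46, 29, 29, 26] -> [4, 6, -2, 46, 29, 29, 26] -> [-4, -6, 2, -46, -29, -29, -26] -> [-26, -29, -29, -46, 2, -6, -4] -> -46
  [4, -6, 43, -39] -> [4, 43] -> [-4, -43] -> [-43, -4] -> -43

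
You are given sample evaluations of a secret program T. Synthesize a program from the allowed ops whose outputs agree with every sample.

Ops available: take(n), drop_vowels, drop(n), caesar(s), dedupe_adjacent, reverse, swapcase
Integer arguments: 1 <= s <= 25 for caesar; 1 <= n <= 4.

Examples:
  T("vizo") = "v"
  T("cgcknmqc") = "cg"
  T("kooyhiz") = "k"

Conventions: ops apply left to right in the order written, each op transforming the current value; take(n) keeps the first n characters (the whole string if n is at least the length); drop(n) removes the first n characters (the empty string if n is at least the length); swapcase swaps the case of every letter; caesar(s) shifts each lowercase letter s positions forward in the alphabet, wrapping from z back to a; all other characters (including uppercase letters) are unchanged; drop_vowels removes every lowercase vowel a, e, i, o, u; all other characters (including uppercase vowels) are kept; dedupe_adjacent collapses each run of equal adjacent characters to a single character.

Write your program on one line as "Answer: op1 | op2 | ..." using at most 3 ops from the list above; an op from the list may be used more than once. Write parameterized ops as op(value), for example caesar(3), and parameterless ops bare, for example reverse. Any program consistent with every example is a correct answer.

take(2) | drop_vowels

Check, running the answer program on each example:
  "vizo" -> "vi" -> "v"
  "cgcknmqc" -> "cg" -> "cg"
  "kooyhiz" -> "ko" -> "k"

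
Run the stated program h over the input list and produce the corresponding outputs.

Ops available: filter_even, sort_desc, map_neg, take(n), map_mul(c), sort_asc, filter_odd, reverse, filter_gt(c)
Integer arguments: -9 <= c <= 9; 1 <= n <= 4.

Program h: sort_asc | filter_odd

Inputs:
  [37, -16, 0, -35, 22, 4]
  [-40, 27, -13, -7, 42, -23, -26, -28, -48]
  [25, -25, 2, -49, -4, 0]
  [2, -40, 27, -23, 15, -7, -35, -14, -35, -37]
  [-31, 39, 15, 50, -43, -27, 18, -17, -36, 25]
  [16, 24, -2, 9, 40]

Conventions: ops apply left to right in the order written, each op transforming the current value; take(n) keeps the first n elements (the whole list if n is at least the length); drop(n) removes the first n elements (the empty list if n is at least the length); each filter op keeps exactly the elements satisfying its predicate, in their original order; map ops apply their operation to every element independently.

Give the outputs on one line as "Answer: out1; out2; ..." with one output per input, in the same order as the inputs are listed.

Execution, op by op:
  [37, -16, 0, -35, 22, 4] -> [-35, -16, 0, 4, 22, 37] -> [-35, 37]
  [-40, 27, -13, -7, 42, -23, -26, -28, -48] -> [-48, -40, -28, -26, -23, -13, -7, 27, 42] -> [-23, -13, -7, 27]
  [25, -25, 2, -49, -4, 0] -> [-49, -25, -4, 0, 2, 25] -> [-49, -25, 25]
  [2, -40, 27, -23, 15, -7, -35, -14, -35, -37] -> [-40, -37, -35, -35, -23, -14, -7, 2, 15, 27] -> [-37, -35, -35, -23, -7, 15, 27]
  [-31, 39, 15, 50, -43, -27, 18, -17, -36, 25] -> [-43, -36, -31, -27, -17, 15, 18, 25, 39, 50] -> [-43, -31, -27, -17, 15, 25, 39]
  [16, 24, -2, 9, 40] -> [-2, 9, 16, 24, 40] -> [9]

[-35, 37]; [-23, -13, -7, 27]; [-49, -25, 25]; [-37, -35, -35, -23, -7, 15, 27]; [-43, -31, -27, -17, 15, 25, 39]; [9]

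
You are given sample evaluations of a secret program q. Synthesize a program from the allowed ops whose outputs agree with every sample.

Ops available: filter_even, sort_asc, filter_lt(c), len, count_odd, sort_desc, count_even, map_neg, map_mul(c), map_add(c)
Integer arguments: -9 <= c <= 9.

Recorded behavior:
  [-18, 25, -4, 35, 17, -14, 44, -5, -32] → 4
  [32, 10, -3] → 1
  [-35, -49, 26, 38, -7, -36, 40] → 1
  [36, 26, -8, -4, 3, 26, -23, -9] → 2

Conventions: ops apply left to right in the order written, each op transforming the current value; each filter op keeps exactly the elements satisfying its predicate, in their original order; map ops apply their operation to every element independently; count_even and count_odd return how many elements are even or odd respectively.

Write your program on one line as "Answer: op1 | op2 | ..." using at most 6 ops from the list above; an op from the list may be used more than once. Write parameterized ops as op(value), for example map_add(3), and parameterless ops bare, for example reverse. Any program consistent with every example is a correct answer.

map_add(-8) | filter_lt(4) | sort_asc | map_add(1) | count_odd

Check, running the answer program on each example:
  [-18, 25, -4, 35, 17, -14, 44, -5, -32] -> [-26, 17, -12, 27, 9, -22, 36, -13, -40] -> [-26, -12, -22, -13, -40] -> [-40, -26, -22, -13, -12] -> [-39, -25, -21, -12, -11] -> 4
  [32, 10, -3] -> [24, 2, -11] -> [2, -11] -> [-11, 2] -> [-10, 3] -> 1
  [-35, -49, 26, 38, -7, -36, 40] -> [-43, -57, 18, 30, -15, -44, 32] -> [-43, -57, -15, -44] -> [-57, -44, -43, -15] -> [-56, -43, -42, -14] -> 1
  [36, 26, -8, -4, 3, 26, -23, -9] -> [28, 18, -16, -12, -5, 18, -31, -17] -> [-16, -12, -5, -31, -17] -> [-31, -17, -16, -12, -5] -> [-30, -16, -15, -11, -4] -> 2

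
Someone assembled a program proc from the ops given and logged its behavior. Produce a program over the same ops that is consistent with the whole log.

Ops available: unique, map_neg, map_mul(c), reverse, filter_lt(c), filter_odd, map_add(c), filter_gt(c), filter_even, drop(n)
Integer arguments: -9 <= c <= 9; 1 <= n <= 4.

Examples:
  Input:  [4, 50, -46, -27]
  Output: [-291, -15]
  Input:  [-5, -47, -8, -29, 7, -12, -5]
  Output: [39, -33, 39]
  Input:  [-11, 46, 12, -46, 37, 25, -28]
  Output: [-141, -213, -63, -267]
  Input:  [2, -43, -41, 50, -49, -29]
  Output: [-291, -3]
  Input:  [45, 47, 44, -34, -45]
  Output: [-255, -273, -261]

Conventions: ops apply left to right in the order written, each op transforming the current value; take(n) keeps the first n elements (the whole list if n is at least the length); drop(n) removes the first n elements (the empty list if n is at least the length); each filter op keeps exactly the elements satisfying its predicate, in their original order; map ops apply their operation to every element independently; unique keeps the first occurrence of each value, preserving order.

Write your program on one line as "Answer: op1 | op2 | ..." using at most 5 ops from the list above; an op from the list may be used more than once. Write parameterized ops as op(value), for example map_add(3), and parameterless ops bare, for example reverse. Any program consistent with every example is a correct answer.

filter_gt(-8) | map_mul(-6) | map_add(9) | reverse

Check, running the answer program on each example:
  [4, 50, -46, -27] -> [4, 50] -> [-24, -300] -> [-15, -291] -> [-291, -15]
  [-5, -47, -8, -29, 7, -12, -5] -> [-5, 7, -5] -> [30, -42, 30] -> [39, -33, 39] -> [39, -33, 39]
  [-11, 46, 12, -46, 37, 25, -28] -> [46, 12, 37, 25] -> [-276, -72, -222, -150] -> [-267, -63, -213, -141] -> [-141, -213, -63, -267]
  [2, -43, -41, 50, -49, -29] -> [2, 50] -> [-12, -300] -> [-3, -291] -> [-291, -3]
  [45, 47, 44, -34, -45] -> [45, 47, 44] -> [-270, -282, -264] -> [-261, -273, -255] -> [-255, -273, -261]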